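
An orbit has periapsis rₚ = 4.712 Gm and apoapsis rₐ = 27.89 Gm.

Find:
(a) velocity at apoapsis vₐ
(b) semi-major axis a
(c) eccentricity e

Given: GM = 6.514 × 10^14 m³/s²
rₚ = 4.712 Gm = 4.712 × 10^9 m
rₐ = 27.89 Gm = 2.789 × 10^10 m
GM = 6.514 × 10^14 m³/s²
a = (rₚ + rₐ)/2 = 1.6301 × 10^10 m
e = (rₐ − rₚ)/(rₐ + rₚ) = (2.3178 × 10^10) / (3.2602 × 10^10) = 0.710938
(a) vₐ² = GM (2/rₐ − 1/a) = 6.514 × 10^14 × (7.17103 × 10^-11 − 6.13459 × 10^-11) = 6751.34 m²/s²;  vₐ = 82.1666 m/s ≈ 82.17 m/s
(b) a = 1.6301 × 10^10 m ≈ 16.3 Gm
(c) e = 0.710938 ≈ 0.7109

Final answer:
(a) velocity at apoapsis vₐ = 82.17 m/s
(b) semi-major axis a = 16.3 Gm
(c) eccentricity e = 0.7109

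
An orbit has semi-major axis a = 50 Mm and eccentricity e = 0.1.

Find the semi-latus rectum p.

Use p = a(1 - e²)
a = 50 Mm = 5 × 10^7 m
e = 0.1,  e² = 0.01,  1 − e² = 0.99
p = a(1 − e²) = 5 × 10^7 m × 0.99 = 4.95 × 10^7 m ≈ 49.5 Mm

Final answer: p = 49.5 Mm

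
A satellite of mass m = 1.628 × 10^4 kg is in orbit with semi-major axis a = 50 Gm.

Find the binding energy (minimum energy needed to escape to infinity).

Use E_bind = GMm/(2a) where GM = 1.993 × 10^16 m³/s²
a = 50 Gm = 5 × 10^10 m
GM = 1.993 × 10^16 m³/s²
m = 1.628 × 10^4 kg
GMm = 1.993 × 10^16 × 16280 = 3.2446 × 10^20 m³·kg/s²
2a = 1 × 10^11 m
E_bind = GMm/(2a) = 3.2446 × 10^9 J ≈ 3.245 GJ

Final answer: 3.245 GJ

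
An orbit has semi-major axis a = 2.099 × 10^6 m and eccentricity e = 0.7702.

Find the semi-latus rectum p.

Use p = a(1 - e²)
a = 2.099 × 10^6 m
e = 0.7702,  e² = 0.593208,  1 − e² = 0.406792
p = a(1 − e²) = 2.099 × 10^6 m × 0.406792 = 853856 m ≈ 8.539 × 10^5 m

Final answer: p = 8.539 × 10^5 m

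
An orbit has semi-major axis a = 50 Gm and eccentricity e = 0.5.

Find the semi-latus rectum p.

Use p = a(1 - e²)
a = 50 Gm = 5 × 10^10 m
e = 0.5,  e² = 0.25,  1 − e² = 0.75
p = a(1 − e²) = 5 × 10^10 m × 0.75 = 3.75 × 10^10 m ≈ 37.5 Gm

Final answer: p = 37.5 Gm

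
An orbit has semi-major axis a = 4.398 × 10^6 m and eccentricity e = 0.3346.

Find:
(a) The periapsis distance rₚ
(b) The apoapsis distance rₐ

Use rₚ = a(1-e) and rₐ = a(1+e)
a = 4.398 × 10^6 m
e = 0.3346:  1 − e = 0.6654,  1 + e = 1.3346
(a) rₚ = a(1 − e) = 4.398 × 10^6 m × 0.6654 = 2.92643 × 10^6 m ≈ 2.926 × 10^6 m
(b) rₐ = a(1 + e) = 4.398 × 10^6 m × 1.3346 = 5.86957 × 10^6 m ≈ 5.87 × 10^6 m

Final answer:
(a) rₚ = 2.926 × 10^6 m
(b) rₐ = 5.87 × 10^6 m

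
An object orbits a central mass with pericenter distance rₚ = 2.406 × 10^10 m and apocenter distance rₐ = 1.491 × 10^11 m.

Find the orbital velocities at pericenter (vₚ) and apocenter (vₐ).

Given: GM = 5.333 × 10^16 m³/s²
rₚ = 2.406 × 10^10 m
rₐ = 1.491 × 10^11 m
GM = 5.333 × 10^16 m³/s²
a = (rₚ + rₐ)/2 = 8.658 × 10^10 m
Vis-viva: v² = GM (2/r − 1/a)
vₚ² = 5.333 × 10^16 × (8.31255 × 10^-11 − 1.155 × 10^-11) = 3.81712 × 10^6 m²/s²
vₚ = 1953.75 m/s ≈ 1.954 km/s
vₐ² = 5.333 × 10^16 × (1.34138 × 10^-11 − 1.155 × 10^-11) = 99396.7 m²/s²
vₐ = 315.272 m/s ≈ 315.3 m/s

Final answer: vₚ = 1.954 km/s, vₐ = 315.3 m/s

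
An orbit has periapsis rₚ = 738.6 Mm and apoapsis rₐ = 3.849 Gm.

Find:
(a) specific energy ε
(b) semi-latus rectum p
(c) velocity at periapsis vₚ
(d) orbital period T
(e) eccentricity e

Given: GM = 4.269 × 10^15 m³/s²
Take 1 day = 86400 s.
rₚ = 738.6 Mm = 7.386 × 10^8 m
rₐ = 3.849 Gm = 3.849 × 10^9 m
GM = 4.269 × 10^15 m³/s²
a = (rₚ + rₐ)/2 = 2.2938 × 10^9 m
e = (rₐ − rₚ)/(rₐ + rₚ) = (3.1104 × 10^9) / (4.5876 × 10^9) = 0.678002
(a) 2a = 4.5876 × 10^9 m;  ε = −GM/(2a) = -930552 J/kg ≈ -930.6 kJ/kg
(b) 1 − e² = 0.540314;  p = a(1 − e²) = 2.2938 × 10^9 × 0.540314 = 1.23937 × 10^9 m ≈ 1.239 Gm
(c) vₚ² = GM (2/rₚ − 1/a) = 4.269 × 10^15 × (2.70783 × 10^-9 − 4.35958 × 10^-10) = 9.6986 × 10^6 m²/s²;  vₚ = 3114.26 m/s ≈ 3.114 km/s
(d) a³ = 1.20689 × 10^28 m³;  T = 2π √(a³/GM) = 2π × 1.6814 × 10^6 s = 1.05645 × 10^7 s ≈ 122.3 days
(e) e = 0.678002 ≈ 0.678

Final answer:
(a) specific energy ε = -930.6 kJ/kg
(b) semi-latus rectum p = 1.239 Gm
(c) velocity at periapsis vₚ = 3.114 km/s
(d) orbital period T = 122.3 days
(e) eccentricity e = 0.678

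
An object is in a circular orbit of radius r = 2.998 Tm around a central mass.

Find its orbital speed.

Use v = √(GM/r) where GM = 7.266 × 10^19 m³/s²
r = 2.998 Tm = 2.998 × 10^12 m
GM = 7.266 × 10^19 m³/s²
GM/r = (7.266 × 10^19) / (2.998 × 10^12) = 2.42362 × 10^7 m²/s²
v = √(GM/r) = 4923.02 m/s ≈ 4.923 km/s

Final answer: 4.923 km/s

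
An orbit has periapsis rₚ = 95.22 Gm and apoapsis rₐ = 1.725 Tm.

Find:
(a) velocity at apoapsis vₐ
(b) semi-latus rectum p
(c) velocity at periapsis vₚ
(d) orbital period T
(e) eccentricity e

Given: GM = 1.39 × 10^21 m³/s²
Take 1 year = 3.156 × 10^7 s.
rₚ = 95.22 Gm = 9.522 × 10^10 m
rₐ = 1.725 Tm = 1.725 × 10^12 m
GM = 1.39 × 10^21 m³/s²
a = (rₚ + rₐ)/2 = 9.1011 × 10^11 m
e = (rₐ − rₚ)/(rₐ + rₚ) = (1.62978 × 10^12) / (1.82022 × 10^12) = 0.895375
(a) vₐ² = GM (2/rₐ − 1/a) = 1.39 × 10^21 × (1.15942 × 10^-12 − 1.09877 × 10^-12) = 8.43063 × 10^7 m²/s²;  vₐ = 9181.85 m/s ≈ 9.182 km/s
(b) 1 − e² = 0.198303;  p = a(1 − e²) = 9.1011 × 10^11 × 0.198303 = 1.80478 × 10^11 m ≈ 180.5 Gm
(c) vₚ² = GM (2/rₚ − 1/a) = 1.39 × 10^21 × (2.1004 × 10^-11 − 1.09877 × 10^-12) = 2.76683 × 10^10 m²/s²;  vₚ = 166338 m/s ≈ 166.3 km/s
(d) a³ = 7.53844 × 10^35 m³;  T = 2π √(a³/GM) = 2π × 2.32881 × 10^7 s = 1.46323 × 10^8 s ≈ 4.636 years
(e) e = 0.895375 ≈ 0.8954

Final answer:
(a) velocity at apoapsis vₐ = 9.182 km/s
(b) semi-latus rectum p = 180.5 Gm
(c) velocity at periapsis vₚ = 166.3 km/s
(d) orbital period T = 4.636 years
(e) eccentricity e = 0.8954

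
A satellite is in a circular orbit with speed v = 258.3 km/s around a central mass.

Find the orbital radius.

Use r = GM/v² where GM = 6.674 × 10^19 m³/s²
v = 258.3 km/s = 258300 m/s
GM = 6.674 × 10^19 m³/s²
v² = 6.67189 × 10^10 m²/s²
r = GM/v² = (6.674 × 10^19) / (6.67189 × 10^10) = 1.00032 × 10^9 m ≈ 1 Gm

Final answer: 1 Gm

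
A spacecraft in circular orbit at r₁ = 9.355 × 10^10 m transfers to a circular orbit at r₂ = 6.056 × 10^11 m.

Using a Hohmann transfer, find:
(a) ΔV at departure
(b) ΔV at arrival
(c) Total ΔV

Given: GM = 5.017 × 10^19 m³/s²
r₁ = 9.355 × 10^10 m
r₂ = 6.056 × 10^11 m
GM = 5.017 × 10^19 m³/s²
Transfer ellipse: a_t = (r₁ + r₂)/2 = 3.49575 × 10^11 m
Circular speed at r₁: v₁ = √(GM/r₁) = 23158 m/s
Transfer speed at r₁ (periapsis): v₁ₜ = √(GM(2/r₁ − 1/a_t)) = 30480.6 m/s
(a) ΔV₁ = v₁ₜ − v₁ = 7322.61 m/s ≈ 7.323 km/s
Circular speed at r₂: v₂ = √(GM/r₂) = 9101.84 m/s
Transfer speed at r₂ (apoapsis): v₂ₜ = √(GM(2/r₂ − 1/a_t)) = 4708.48 m/s
(b) ΔV₂ = v₂ − v₂ₜ = 4393.36 m/s ≈ 4.393 km/s
(c) ΔV_total = ΔV₁ + ΔV₂ = 11716 m/s ≈ 11.72 km/s

Final answer:
(a) ΔV₁ = 7.323 km/s
(b) ΔV₂ = 4.393 km/s
(c) ΔV_total = 11.72 km/s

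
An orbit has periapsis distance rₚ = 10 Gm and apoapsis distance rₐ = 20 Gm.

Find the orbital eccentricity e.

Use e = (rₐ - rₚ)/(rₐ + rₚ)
rₚ = 10 Gm = 1 × 10^10 m
rₐ = 20 Gm = 2 × 10^10 m
rₐ − rₚ = 1 × 10^10 m
rₐ + rₚ = 3 × 10^10 m
e = (rₐ − rₚ)/(rₐ + rₚ) = 0.333333

Final answer: e = 0.3333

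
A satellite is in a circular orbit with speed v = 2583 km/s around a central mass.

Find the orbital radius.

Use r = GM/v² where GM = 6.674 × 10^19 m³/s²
v = 2583 km/s = 2.583 × 10^6 m/s
GM = 6.674 × 10^19 m³/s²
v² = 6.67189 × 10^12 m²/s²
r = GM/v² = (6.674 × 10^19) / (6.67189 × 10^12) = 1.00032 × 10^7 m ≈ 10 Mm

Final answer: 10 Mm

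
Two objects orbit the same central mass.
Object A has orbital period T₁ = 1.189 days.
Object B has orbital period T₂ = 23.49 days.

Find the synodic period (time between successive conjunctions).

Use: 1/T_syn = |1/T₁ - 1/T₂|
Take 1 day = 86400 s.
T₁ = 1.189 days = 102730 s
T₂ = 23.49 days = 2.02954 × 10^6 s
1/T₁ = 9.73429 × 10^-6 s⁻¹
1/T₂ = 4.92723 × 10^-7 s⁻¹
|1/T₁ − 1/T₂| = 9.24157 × 10^-6 s⁻¹
T_syn = 1 / |1/T₁ − 1/T₂| = 108207 s ≈ 1.252 days

Final answer: T_syn = 1.252 days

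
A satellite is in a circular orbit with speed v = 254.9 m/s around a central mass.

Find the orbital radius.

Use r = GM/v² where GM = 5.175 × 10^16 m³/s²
v = 254.9 m/s
GM = 5.175 × 10^16 m³/s²
v² = 64974 m²/s²
r = GM/v² = (5.175 × 10^16) / 64974 = 7.96472 × 10^11 m ≈ 7.965 × 10^11 m

Final answer: 7.965 × 10^11 m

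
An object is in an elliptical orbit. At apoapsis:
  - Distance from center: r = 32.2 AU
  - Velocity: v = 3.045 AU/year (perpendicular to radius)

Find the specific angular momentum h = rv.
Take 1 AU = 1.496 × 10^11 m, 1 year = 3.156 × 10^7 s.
r = 32.2 AU = 4.81712 × 10^12 m
v = 3.045 AU/year = 14433.8 m/s
h = rv = 4.81712 × 10^12 × 14433.8 = 6.95295 × 10^16 m²/s ≈ 6.953 × 10^16 m²/s

Final answer: h = 6.953 × 10^16 m²/s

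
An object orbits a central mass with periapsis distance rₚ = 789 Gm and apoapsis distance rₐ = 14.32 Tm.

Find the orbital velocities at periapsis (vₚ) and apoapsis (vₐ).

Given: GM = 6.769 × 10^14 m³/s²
rₚ = 789 Gm = 7.89 × 10^11 m
rₐ = 14.32 Tm = 1.432 × 10^13 m
GM = 6.769 × 10^14 m³/s²
a = (rₚ + rₐ)/2 = 7.5545 × 10^12 m
Vis-viva: v² = GM (2/r − 1/a)
vₚ² = 6.769 × 10^14 × (2.53485 × 10^-12 − 1.32371 × 10^-13) = 1626.24 m²/s²
vₚ = 40.3267 m/s ≈ 40.33 m/s
vₐ² = 6.769 × 10^14 × (1.39665 × 10^-13 − 1.32371 × 10^-13) = 4.93688 m²/s²
vₐ = 2.22191 m/s ≈ 2.222 m/s

Final answer: vₚ = 40.33 m/s, vₐ = 2.222 m/s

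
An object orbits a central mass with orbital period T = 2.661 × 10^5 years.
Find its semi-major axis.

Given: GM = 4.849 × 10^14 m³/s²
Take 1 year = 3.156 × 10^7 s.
T = 2.661 × 10^5 years = 8.39812 × 10^12 s
GM = 4.849 × 10^14 m³/s²
Kepler's third law: a³ = GM T² / (4π²)
T² = 7.05284 × 10^25 s²
a³ = (4.849 × 10^14) × (7.05284 × 10^25) / (4π²) = 8.66276 × 10^38 m³
a = (a³)^(1/3) = 9.53276 × 10^12 m ≈ 9.533 Tm

Final answer: 9.533 Tm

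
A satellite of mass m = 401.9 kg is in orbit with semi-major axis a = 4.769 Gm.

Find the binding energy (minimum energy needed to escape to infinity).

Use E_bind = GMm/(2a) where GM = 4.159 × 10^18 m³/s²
a = 4.769 Gm = 4.769 × 10^9 m
GM = 4.159 × 10^18 m³/s²
m = 401.9 kg
GMm = 4.159 × 10^18 × 401.9 = 1.6715 × 10^21 m³·kg/s²
2a = 9.538 × 10^9 m
E_bind = GMm/(2a) = 1.75247 × 10^11 J ≈ 175.2 GJ

Final answer: 175.2 GJ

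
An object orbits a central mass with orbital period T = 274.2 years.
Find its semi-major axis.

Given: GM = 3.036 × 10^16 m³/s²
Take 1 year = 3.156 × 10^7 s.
T = 274.2 years = 8.65375 × 10^9 s
GM = 3.036 × 10^16 m³/s²
Kepler's third law: a³ = GM T² / (4π²)
T² = 7.48874 × 10^19 s²
a³ = (3.036 × 10^16) × (7.48874 × 10^19) / (4π²) = 5.75905 × 10^34 m³
a = (a³)^(1/3) = 3.86175 × 10^11 m ≈ 386.2 Gm

Final answer: 386.2 Gm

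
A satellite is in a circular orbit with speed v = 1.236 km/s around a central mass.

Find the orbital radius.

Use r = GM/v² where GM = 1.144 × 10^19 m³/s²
v = 1.236 km/s = 1236 m/s
GM = 1.144 × 10^19 m³/s²
v² = 1.5277 × 10^6 m²/s²
r = GM/v² = (1.144 × 10^19) / (1.5277 × 10^6) = 7.4884 × 10^12 m ≈ 7.488 × 10^12 m

Final answer: 7.488 × 10^12 m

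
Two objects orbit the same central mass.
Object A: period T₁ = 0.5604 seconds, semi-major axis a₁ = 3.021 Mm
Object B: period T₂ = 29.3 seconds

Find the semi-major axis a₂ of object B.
T₁ = 0.5604 seconds
T₂ = 29.3 seconds
a₁ = 3.021 Mm = 3.021 × 10^6 m
Kepler's third law: (T₂/T₁)² = (a₂/a₁)³  ⇒  a₂ = a₁ (T₂/T₁)^(2/3)
T₂/T₁ = 52.2841
(T₂/T₁)^(2/3) = 13.9823
a₂ = 3.021 × 10^6 m × 13.9823 = 4.22406 × 10^7 m ≈ 42.24 Mm

Final answer: a₂ = 42.24 Mm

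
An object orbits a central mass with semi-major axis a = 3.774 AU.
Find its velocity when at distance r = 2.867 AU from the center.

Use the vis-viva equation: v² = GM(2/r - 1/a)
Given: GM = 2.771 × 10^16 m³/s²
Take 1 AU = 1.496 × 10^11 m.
a = 3.774 AU = 5.6459 × 10^11 m
r = 2.867 AU = 4.28903 × 10^11 m
GM = 2.771 × 10^16 m³/s²
2/r − 1/a = 4.66306 × 10^-12 − 1.7712 × 10^-12 = 2.89186 × 10^-12 m⁻¹
v² = GM (2/r − 1/a) = 80133.5 m²/s²
v = 283.079 m/s ≈ 283.1 m/s

Final answer: 283.1 m/s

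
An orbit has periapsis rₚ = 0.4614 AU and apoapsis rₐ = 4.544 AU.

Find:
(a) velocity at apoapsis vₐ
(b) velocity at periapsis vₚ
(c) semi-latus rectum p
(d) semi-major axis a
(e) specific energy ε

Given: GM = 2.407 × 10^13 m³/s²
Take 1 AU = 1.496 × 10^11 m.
rₚ = 0.4614 AU = 6.90254 × 10^10 m
rₐ = 4.544 AU = 6.79782 × 10^11 m
GM = 2.407 × 10^13 m³/s²
a = (rₚ + rₐ)/2 = 3.74404 × 10^11 m
e = (rₐ − rₚ)/(rₐ + rₚ) = (6.10757 × 10^11) / (7.48808 × 10^11) = 0.815639
(a) vₐ² = GM (2/rₐ − 1/a) = 2.407 × 10^13 × (2.94212 × 10^-12 − 2.67091 × 10^-12) = 6.52792 m²/s²;  vₐ = 2.55498 m/s ≈ 2.555 m/s
(b) vₚ² = GM (2/rₚ − 1/a) = 2.407 × 10^13 × (2.89748 × 10^-11 − 2.67091 × 10^-12) = 633.135 m²/s²;  vₚ = 25.1622 m/s ≈ 25.16 m/s
(c) 1 − e² = 0.334733;  p = a(1 − e²) = 3.74404 × 10^11 × 0.334733 = 1.25325 × 10^11 m ≈ 0.8377 AU
(d) a = 3.74404 × 10^11 m ≈ 2.503 AU
(e) 2a = 7.48808 × 10^11 m;  ε = −GM/(2a) = -32.1444 J/kg ≈ -32.14 J/kg

Final answer:
(a) velocity at apoapsis vₐ = 2.555 m/s
(b) velocity at periapsis vₚ = 25.16 m/s
(c) semi-latus rectum p = 0.8377 AU
(d) semi-major axis a = 2.503 AU
(e) specific energy ε = -32.14 J/kg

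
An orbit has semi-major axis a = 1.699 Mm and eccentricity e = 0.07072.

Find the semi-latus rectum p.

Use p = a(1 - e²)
a = 1.699 Mm = 1.699 × 10^6 m
e = 0.07072,  e² = 0.00500132,  1 − e² = 0.994999
p = a(1 − e²) = 1.699 × 10^6 m × 0.994999 = 1.6905 × 10^6 m ≈ 1.691 Mm

Final answer: p = 1.691 Mm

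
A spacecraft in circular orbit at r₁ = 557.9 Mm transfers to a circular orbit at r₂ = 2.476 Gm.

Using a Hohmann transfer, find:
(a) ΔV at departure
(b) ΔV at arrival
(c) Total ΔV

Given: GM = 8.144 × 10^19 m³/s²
r₁ = 557.9 Mm = 5.579 × 10^8 m
r₂ = 2.476 Gm = 2.476 × 10^9 m
GM = 8.144 × 10^19 m³/s²
Transfer ellipse: a_t = (r₁ + r₂)/2 = 1.51695 × 10^9 m
Circular speed at r₁: v₁ = √(GM/r₁) = 382068 m/s
Transfer speed at r₁ (periapsis): v₁ₜ = √(GM(2/r₁ − 1/a_t)) = 488124 m/s
(a) ΔV₁ = v₁ₜ − v₁ = 106056 m/s ≈ 106.1 km/s
Circular speed at r₂: v₂ = √(GM/r₂) = 181361 m/s
Transfer speed at r₂ (apoapsis): v₂ₜ = √(GM(2/r₂ − 1/a_t)) = 109986 m/s
(b) ΔV₂ = v₂ − v₂ₜ = 71375.2 m/s ≈ 71.38 km/s
(c) ΔV_total = ΔV₁ + ΔV₂ = 177431 m/s ≈ 177.4 km/s

Final answer:
(a) ΔV₁ = 106.1 km/s
(b) ΔV₂ = 71.38 km/s
(c) ΔV_total = 177.4 km/s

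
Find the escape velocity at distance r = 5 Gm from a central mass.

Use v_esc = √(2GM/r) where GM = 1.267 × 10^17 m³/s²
r = 5 Gm = 5 × 10^9 m
GM = 1.267 × 10^17 m³/s²
2GM/r = 2 × (1.267 × 10^17) / (5 × 10^9) = 5.068 × 10^7 m²/s²
v_esc = √(2GM/r) = 7118.99 m/s ≈ 7.119 km/s

Final answer: 7.119 km/s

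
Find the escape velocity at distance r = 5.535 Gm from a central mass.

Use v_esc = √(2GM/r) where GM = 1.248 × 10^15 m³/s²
r = 5.535 Gm = 5.535 × 10^9 m
GM = 1.248 × 10^15 m³/s²
2GM/r = 2 × (1.248 × 10^15) / (5.535 × 10^9) = 450949 m²/s²
v_esc = √(2GM/r) = 671.527 m/s ≈ 671.5 m/s

Final answer: 671.5 m/s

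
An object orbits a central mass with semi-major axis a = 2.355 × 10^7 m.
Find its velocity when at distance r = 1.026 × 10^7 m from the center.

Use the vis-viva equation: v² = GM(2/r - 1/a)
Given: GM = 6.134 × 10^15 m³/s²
a = 2.355 × 10^7 m
r = 1.026 × 10^7 m
GM = 6.134 × 10^15 m³/s²
2/r − 1/a = 1.94932 × 10^-7 − 4.24628 × 10^-8 = 1.52469 × 10^-7 m⁻¹
v² = GM (2/r − 1/a) = 9.35244 × 10^8 m²/s²
v = 30581.8 m/s ≈ 30.58 km/s

Final answer: 30.58 km/s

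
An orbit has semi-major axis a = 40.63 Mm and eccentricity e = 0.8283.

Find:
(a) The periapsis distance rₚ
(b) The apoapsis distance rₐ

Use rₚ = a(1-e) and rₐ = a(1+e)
a = 40.63 Mm = 4.063 × 10^7 m
e = 0.8283:  1 − e = 0.1717,  1 + e = 1.8283
(a) rₚ = a(1 − e) = 4.063 × 10^7 m × 0.1717 = 6.97617 × 10^6 m ≈ 6.976 Mm
(b) rₐ = a(1 + e) = 4.063 × 10^7 m × 1.8283 = 7.42838 × 10^7 m ≈ 74.28 Mm

Final answer:
(a) rₚ = 6.976 Mm
(b) rₐ = 74.28 Mm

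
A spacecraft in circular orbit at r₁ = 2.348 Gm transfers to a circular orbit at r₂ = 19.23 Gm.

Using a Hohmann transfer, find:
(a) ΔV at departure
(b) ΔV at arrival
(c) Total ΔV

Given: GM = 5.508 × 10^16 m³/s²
r₁ = 2.348 Gm = 2.348 × 10^9 m
r₂ = 19.23 Gm = 1.923 × 10^10 m
GM = 5.508 × 10^16 m³/s²
Transfer ellipse: a_t = (r₁ + r₂)/2 = 1.0789 × 10^10 m
Circular speed at r₁: v₁ = √(GM/r₁) = 4843.37 m/s
Transfer speed at r₁ (periapsis): v₁ₜ = √(GM(2/r₁ − 1/a_t)) = 6466.17 m/s
(a) ΔV₁ = v₁ₜ − v₁ = 1622.79 m/s ≈ 1.623 km/s
Circular speed at r₂: v₂ = √(GM/r₂) = 1692.42 m/s
Transfer speed at r₂ (apoapsis): v₂ₜ = √(GM(2/r₂ − 1/a_t)) = 789.525 m/s
(b) ΔV₂ = v₂ − v₂ₜ = 902.892 m/s ≈ 902.9 m/s
(c) ΔV_total = ΔV₁ + ΔV₂ = 2525.69 m/s ≈ 2.526 km/s

Final answer:
(a) ΔV₁ = 1.623 km/s
(b) ΔV₂ = 902.9 m/s
(c) ΔV_total = 2.526 km/s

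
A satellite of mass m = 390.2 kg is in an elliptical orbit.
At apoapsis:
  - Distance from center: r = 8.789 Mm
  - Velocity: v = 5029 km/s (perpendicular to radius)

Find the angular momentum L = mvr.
r = 8.789 Mm = 8.789 × 10^6 m
v = 5029 km/s = 5.029 × 10^6 m/s
vr = 5.029 × 10^6 × 8.789 × 10^6 = 4.41999 × 10^13 m²/s
L = m × vr = 390.2 × 4.41999 × 10^13 = 1.72468 × 10^16 kg·m²/s ≈ 1.725 × 10^16 kg·m²/s

Final answer: L = 1.725 × 10^16 kg·m²/s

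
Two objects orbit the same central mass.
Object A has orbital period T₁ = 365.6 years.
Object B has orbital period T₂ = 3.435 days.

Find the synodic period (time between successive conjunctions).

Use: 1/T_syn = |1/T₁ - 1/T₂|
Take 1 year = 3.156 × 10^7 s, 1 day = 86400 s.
T₁ = 365.6 years = 1.15383 × 10^10 s
T₂ = 3.435 days = 296784 s
1/T₁ = 8.66676 × 10^-11 s⁻¹
1/T₂ = 3.36945 × 10^-6 s⁻¹
|1/T₁ − 1/T₂| = 3.36937 × 10^-6 s⁻¹
T_syn = 1 / |1/T₁ − 1/T₂| = 296792 s ≈ 3.435 days

Final answer: T_syn = 3.435 days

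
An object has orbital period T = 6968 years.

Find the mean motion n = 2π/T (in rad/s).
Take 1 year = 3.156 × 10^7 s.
T = 6968 years = 2.1991 × 10^11 s
n = 2π / (2.1991 × 10^11 s) = 2.85716 × 10^-11 rad/s ≈ 2.857 × 10^-11 rad/s

Final answer: n = 2.857 × 10^-11 rad/s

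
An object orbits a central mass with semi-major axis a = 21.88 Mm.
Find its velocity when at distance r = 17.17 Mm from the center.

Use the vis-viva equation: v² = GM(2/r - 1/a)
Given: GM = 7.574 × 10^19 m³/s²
a = 21.88 Mm = 2.188 × 10^7 m
r = 17.17 Mm = 1.717 × 10^7 m
GM = 7.574 × 10^19 m³/s²
2/r − 1/a = 1.16482 × 10^-7 − 4.57038 × 10^-8 = 7.07784 × 10^-8 m⁻¹
v² = GM (2/r − 1/a) = 5.36076 × 10^12 m²/s²
v = 2.31533 × 10^6 m/s ≈ 2315 km/s

Final answer: 2315 km/s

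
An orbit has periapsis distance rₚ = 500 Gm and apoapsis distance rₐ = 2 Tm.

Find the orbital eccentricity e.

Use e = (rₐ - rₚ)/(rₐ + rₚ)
rₚ = 500 Gm = 5 × 10^11 m
rₐ = 2 Tm = 2 × 10^12 m
rₐ − rₚ = 1.5 × 10^12 m
rₐ + rₚ = 2.5 × 10^12 m
e = (rₐ − rₚ)/(rₐ + rₚ) = 0.6

Final answer: e = 0.6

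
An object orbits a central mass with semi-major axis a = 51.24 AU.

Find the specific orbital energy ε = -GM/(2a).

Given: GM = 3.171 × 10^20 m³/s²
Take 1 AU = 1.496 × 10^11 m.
a = 51.24 AU = 7.6655 × 10^12 m
GM = 3.171 × 10^20 m³/s²
2a = 1.5331 × 10^13 m
ε = −GM/(2a) = -2.06836 × 10^7 J/kg ≈ -20.68 MJ/kg

Final answer: -20.68 MJ/kg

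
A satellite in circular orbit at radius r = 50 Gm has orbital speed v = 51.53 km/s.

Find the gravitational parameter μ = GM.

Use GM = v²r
r = 50 Gm = 5 × 10^10 m
v = 51.53 km/s = 51530 m/s
v² = 2.65534 × 10^9 m²/s²
GM = v²r = 2.65534 × 10^9 × 5 × 10^10 = 1.32767 × 10^20 m³/s²
GM ≈ 1.328 × 10^20 m³/s²

Final answer: GM = 1.328 × 10^20 m³/s²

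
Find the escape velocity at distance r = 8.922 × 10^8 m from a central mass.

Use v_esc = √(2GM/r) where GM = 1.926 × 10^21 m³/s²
r = 8.922 × 10^8 m
GM = 1.926 × 10^21 m³/s²
2GM/r = 2 × (1.926 × 10^21) / (8.922 × 10^8) = 4.31742 × 10^12 m²/s²
v_esc = √(2GM/r) = 2.07784 × 10^6 m/s ≈ 2078 km/s

Final answer: 2078 km/s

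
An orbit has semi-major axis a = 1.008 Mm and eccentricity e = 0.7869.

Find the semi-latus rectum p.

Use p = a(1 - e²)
a = 1.008 Mm = 1.008 × 10^6 m
e = 0.7869,  e² = 0.619212,  1 − e² = 0.380788
p = a(1 − e²) = 1.008 × 10^6 m × 0.380788 = 383835 m ≈ 383.8 km

Final answer: p = 383.8 km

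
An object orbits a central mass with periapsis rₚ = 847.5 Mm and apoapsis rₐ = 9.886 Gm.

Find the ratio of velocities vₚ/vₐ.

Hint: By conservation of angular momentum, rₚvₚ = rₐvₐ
rₚ = 847.5 Mm = 8.475 × 10^8 m
rₐ = 9.886 Gm = 9.886 × 10^9 m
rₚvₚ = rₐvₐ  ⇒  vₚ/vₐ = rₐ/rₚ
vₚ/vₐ = (9.886 × 10^9) / (8.475 × 10^8) = 11.6649

Final answer: vₚ/vₐ = 11.66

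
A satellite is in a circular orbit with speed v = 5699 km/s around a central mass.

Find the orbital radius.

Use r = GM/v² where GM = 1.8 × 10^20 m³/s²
v = 5699 km/s = 5.699 × 10^6 m/s
GM = 1.8 × 10^20 m³/s²
v² = 3.24786 × 10^13 m²/s²
r = GM/v² = (1.8 × 10^20) / (3.24786 × 10^13) = 5.54211 × 10^6 m ≈ 5.542 Mm

Final answer: 5.542 Mm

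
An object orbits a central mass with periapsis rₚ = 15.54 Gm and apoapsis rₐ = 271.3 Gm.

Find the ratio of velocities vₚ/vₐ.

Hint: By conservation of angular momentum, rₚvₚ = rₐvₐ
rₚ = 15.54 Gm = 1.554 × 10^10 m
rₐ = 271.3 Gm = 2.713 × 10^11 m
rₚvₚ = rₐvₐ  ⇒  vₚ/vₐ = rₐ/rₚ
vₚ/vₐ = (2.713 × 10^11) / (1.554 × 10^10) = 17.4582

Final answer: vₚ/vₐ = 17.46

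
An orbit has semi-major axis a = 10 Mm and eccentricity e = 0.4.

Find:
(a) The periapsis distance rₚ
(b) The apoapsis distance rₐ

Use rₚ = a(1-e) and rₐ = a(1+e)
a = 10 Mm = 1 × 10^7 m
e = 0.4:  1 − e = 0.6,  1 + e = 1.4
(a) rₚ = a(1 − e) = 1 × 10^7 m × 0.6 = 6 × 10^6 m ≈ 6 Mm
(b) rₐ = a(1 + e) = 1 × 10^7 m × 1.4 = 1.4 × 10^7 m ≈ 14 Mm

Final answer:
(a) rₚ = 6 Mm
(b) rₐ = 14 Mm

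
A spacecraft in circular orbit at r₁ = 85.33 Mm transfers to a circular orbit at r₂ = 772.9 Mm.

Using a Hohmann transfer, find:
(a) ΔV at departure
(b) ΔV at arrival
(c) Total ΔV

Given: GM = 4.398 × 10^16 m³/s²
r₁ = 85.33 Mm = 8.533 × 10^7 m
r₂ = 772.9 Mm = 7.729 × 10^8 m
GM = 4.398 × 10^16 m³/s²
Transfer ellipse: a_t = (r₁ + r₂)/2 = 4.29115 × 10^8 m
Circular speed at r₁: v₁ = √(GM/r₁) = 22702.7 m/s
Transfer speed at r₁ (periapsis): v₁ₜ = √(GM(2/r₁ − 1/a_t)) = 30468.5 m/s
(a) ΔV₁ = v₁ₜ − v₁ = 7765.87 m/s ≈ 7.766 km/s
Circular speed at r₂: v₂ = √(GM/r₂) = 7543.38 m/s
Transfer speed at r₂ (apoapsis): v₂ₜ = √(GM(2/r₂ − 1/a_t)) = 3363.8 m/s
(b) ΔV₂ = v₂ − v₂ₜ = 4179.58 m/s ≈ 4.18 km/s
(c) ΔV_total = ΔV₁ + ΔV₂ = 11945.5 m/s ≈ 11.95 km/s

Final answer:
(a) ΔV₁ = 7.766 km/s
(b) ΔV₂ = 4.18 km/s
(c) ΔV_total = 11.95 km/s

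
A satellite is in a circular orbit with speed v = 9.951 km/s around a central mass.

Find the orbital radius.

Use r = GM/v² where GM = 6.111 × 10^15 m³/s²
v = 9.951 km/s = 9951 m/s
GM = 6.111 × 10^15 m³/s²
v² = 9.90224 × 10^7 m²/s²
r = GM/v² = (6.111 × 10^15) / (9.90224 × 10^7) = 6.17133 × 10^7 m ≈ 61.71 Mm

Final answer: 61.71 Mm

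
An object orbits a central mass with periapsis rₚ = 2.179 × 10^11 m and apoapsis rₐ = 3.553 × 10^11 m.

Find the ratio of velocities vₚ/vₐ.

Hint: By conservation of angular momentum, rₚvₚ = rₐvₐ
rₚ = 2.179 × 10^11 m
rₐ = 3.553 × 10^11 m
rₚvₚ = rₐvₐ  ⇒  vₚ/vₐ = rₐ/rₚ
vₚ/vₐ = (3.553 × 10^11) / (2.179 × 10^11) = 1.63056

Final answer: vₚ/vₐ = 1.631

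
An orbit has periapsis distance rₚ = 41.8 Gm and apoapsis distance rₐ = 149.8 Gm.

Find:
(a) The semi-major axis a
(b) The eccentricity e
rₚ = 41.8 Gm = 4.18 × 10^10 m
rₐ = 149.8 Gm = 1.498 × 10^11 m
(a) a = (rₚ + rₐ)/2 = 9.58 × 10^10 m ≈ 95.8 Gm
(b) e = (rₐ − rₚ)/(rₐ + rₚ) = (1.08 × 10^11) / (1.916 × 10^11) = 0.563674

Final answer:
(a) a = 95.8 Gm
(b) e = 0.5637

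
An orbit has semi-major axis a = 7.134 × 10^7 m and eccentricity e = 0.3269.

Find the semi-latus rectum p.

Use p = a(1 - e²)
a = 7.134 × 10^7 m
e = 0.3269,  e² = 0.106864,  1 − e² = 0.893136
p = a(1 − e²) = 7.134 × 10^7 m × 0.893136 = 6.37164 × 10^7 m ≈ 6.372 × 10^7 m

Final answer: p = 6.372 × 10^7 m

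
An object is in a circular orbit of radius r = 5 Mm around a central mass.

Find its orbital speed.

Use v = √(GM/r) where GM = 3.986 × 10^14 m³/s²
r = 5 Mm = 5 × 10^6 m
GM = 3.986 × 10^14 m³/s²
GM/r = (3.986 × 10^14) / (5 × 10^6) = 7.972 × 10^7 m²/s²
v = √(GM/r) = 8928.61 m/s ≈ 8.929 km/s

Final answer: 8.929 km/s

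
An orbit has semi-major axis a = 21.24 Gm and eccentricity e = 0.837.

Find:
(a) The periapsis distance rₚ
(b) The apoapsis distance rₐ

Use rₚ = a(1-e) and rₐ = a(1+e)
a = 21.24 Gm = 2.124 × 10^10 m
e = 0.837:  1 − e = 0.163,  1 + e = 1.837
(a) rₚ = a(1 − e) = 2.124 × 10^10 m × 0.163 = 3.46212 × 10^9 m ≈ 3.462 Gm
(b) rₐ = a(1 + e) = 2.124 × 10^10 m × 1.837 = 3.90179 × 10^10 m ≈ 39.02 Gm

Final answer:
(a) rₚ = 3.462 Gm
(b) rₐ = 39.02 Gm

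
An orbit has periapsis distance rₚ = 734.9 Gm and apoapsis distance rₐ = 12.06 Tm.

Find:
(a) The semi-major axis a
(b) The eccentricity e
rₚ = 734.9 Gm = 7.349 × 10^11 m
rₐ = 12.06 Tm = 1.206 × 10^13 m
(a) a = (rₚ + rₐ)/2 = 6.39745 × 10^12 m ≈ 6.397 Tm
(b) e = (rₐ − rₚ)/(rₐ + rₚ) = (1.13251 × 10^13) / (1.27949 × 10^13) = 0.885126

Final answer:
(a) a = 6.397 Tm
(b) e = 0.8851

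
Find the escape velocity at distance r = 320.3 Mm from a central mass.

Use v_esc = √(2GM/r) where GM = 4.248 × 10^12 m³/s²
r = 320.3 Mm = 3.203 × 10^8 m
GM = 4.248 × 10^12 m³/s²
2GM/r = 2 × (4.248 × 10^12) / (3.203 × 10^8) = 26525.1 m²/s²
v_esc = √(2GM/r) = 162.865 m/s ≈ 162.9 m/s

Final answer: 162.9 m/s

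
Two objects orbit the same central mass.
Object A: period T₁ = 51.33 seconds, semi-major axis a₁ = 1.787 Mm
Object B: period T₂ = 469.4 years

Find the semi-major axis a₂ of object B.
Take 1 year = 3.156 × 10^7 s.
T₁ = 51.33 seconds
T₂ = 469.4 years = 1.48143 × 10^10 s
a₁ = 1.787 Mm = 1.787 × 10^6 m
Kepler's third law: (T₂/T₁)² = (a₂/a₁)³  ⇒  a₂ = a₁ (T₂/T₁)^(2/3)
T₂/T₁ = 2.88608 × 10^8
(T₂/T₁)^(2/3) = 436723
a₂ = 1.787 × 10^6 m × 436723 = 7.80424 × 10^11 m ≈ 780.4 Gm

Final answer: a₂ = 780.4 Gm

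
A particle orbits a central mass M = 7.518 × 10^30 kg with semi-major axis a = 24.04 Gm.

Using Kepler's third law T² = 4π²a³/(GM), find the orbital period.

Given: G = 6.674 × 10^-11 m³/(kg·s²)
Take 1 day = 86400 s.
M = 7.518 × 10^30 kg
GM = G × M = 6.674 × 10^-11 × 7.518 × 10^30 = 5.01751 × 10^20 m³/s²
a = 24.04 Gm = 2.404 × 10^10 m
a³ = 1.38932 × 10^31 m³
T = 2π √(a³/GM) = 2π √((1.38932 × 10^31) / (5.01751 × 10^20)) = 2π × 166402 s
T = 1.04553 × 10^6 s ≈ 12.1 days

Final answer: 12.1 days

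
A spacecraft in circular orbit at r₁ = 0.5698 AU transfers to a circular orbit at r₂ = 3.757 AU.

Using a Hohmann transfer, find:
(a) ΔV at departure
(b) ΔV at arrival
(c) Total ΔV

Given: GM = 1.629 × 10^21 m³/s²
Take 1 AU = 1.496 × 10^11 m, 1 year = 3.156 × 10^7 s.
r₁ = 0.5698 AU = 8.52421 × 10^10 m
r₂ = 3.757 AU = 5.62047 × 10^11 m
GM = 1.629 × 10^21 m³/s²
Transfer ellipse: a_t = (r₁ + r₂)/2 = 3.23645 × 10^11 m
Circular speed at r₁: v₁ = √(GM/r₁) = 138240 m/s
Transfer speed at r₁ (periapsis): v₁ₜ = √(GM(2/r₁ − 1/a_t)) = 182174 m/s
(a) ΔV₁ = v₁ₜ − v₁ = 43933.8 m/s ≈ 9.268 AU/year
Circular speed at r₂: v₂ = √(GM/r₂) = 53836.2 m/s
Transfer speed at r₂ (apoapsis): v₂ₜ = √(GM(2/r₂ − 1/a_t)) = 27629.1 m/s
(b) ΔV₂ = v₂ − v₂ₜ = 26207.1 m/s ≈ 5.529 AU/year
(c) ΔV_total = ΔV₁ + ΔV₂ = 70140.8 m/s ≈ 14.8 AU/year

Final answer:
(a) ΔV₁ = 9.268 AU/year
(b) ΔV₂ = 5.529 AU/year
(c) ΔV_total = 14.8 AU/year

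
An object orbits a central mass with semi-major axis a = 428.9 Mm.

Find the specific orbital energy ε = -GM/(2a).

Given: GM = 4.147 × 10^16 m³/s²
a = 428.9 Mm = 4.289 × 10^8 m
GM = 4.147 × 10^16 m³/s²
2a = 8.578 × 10^8 m
ε = −GM/(2a) = -4.83446 × 10^7 J/kg ≈ -48.34 MJ/kg

Final answer: -48.34 MJ/kg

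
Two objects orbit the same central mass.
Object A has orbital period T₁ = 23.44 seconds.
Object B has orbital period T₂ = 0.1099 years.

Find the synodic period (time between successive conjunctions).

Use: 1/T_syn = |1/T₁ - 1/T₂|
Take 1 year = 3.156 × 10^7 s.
T₁ = 23.44 seconds
T₂ = 0.1099 years = 3.46844 × 10^6 s
1/T₁ = 0.0426621 s⁻¹
1/T₂ = 2.88314 × 10^-7 s⁻¹
|1/T₁ − 1/T₂| = 0.0426618 s⁻¹
T_syn = 1 / |1/T₁ − 1/T₂| = 23.4402 s ≈ 23.44 seconds

Final answer: T_syn = 23.44 seconds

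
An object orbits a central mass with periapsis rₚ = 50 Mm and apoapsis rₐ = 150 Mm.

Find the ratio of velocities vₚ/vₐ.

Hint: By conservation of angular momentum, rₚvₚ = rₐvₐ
rₚ = 50 Mm = 5 × 10^7 m
rₐ = 150 Mm = 1.5 × 10^8 m
rₚvₚ = rₐvₐ  ⇒  vₚ/vₐ = rₐ/rₚ
vₚ/vₐ = (1.5 × 10^8) / (5 × 10^7) = 3

Final answer: vₚ/vₐ = 3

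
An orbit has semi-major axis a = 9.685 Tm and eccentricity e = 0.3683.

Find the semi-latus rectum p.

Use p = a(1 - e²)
a = 9.685 Tm = 9.685 × 10^12 m
e = 0.3683,  e² = 0.135645,  1 − e² = 0.864355
p = a(1 − e²) = 9.685 × 10^12 m × 0.864355 = 8.37128 × 10^12 m ≈ 8.371 Tm

Final answer: p = 8.371 Tm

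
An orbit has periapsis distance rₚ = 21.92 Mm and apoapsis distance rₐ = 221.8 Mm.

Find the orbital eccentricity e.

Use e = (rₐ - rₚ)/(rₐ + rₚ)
rₚ = 21.92 Mm = 2.192 × 10^7 m
rₐ = 221.8 Mm = 2.218 × 10^8 m
rₐ − rₚ = 1.9988 × 10^8 m
rₐ + rₚ = 2.4372 × 10^8 m
e = (rₐ − rₚ)/(rₐ + rₚ) = 0.820121

Final answer: e = 0.8201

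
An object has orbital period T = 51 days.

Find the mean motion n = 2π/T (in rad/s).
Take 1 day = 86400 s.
T = 51 days = 4.4064 × 10^6 s
n = 2π / (4.4064 × 10^6 s) = 1.42592 × 10^-6 rad/s ≈ 1.426 × 10^-6 rad/s

Final answer: n = 1.426 × 10^-6 rad/s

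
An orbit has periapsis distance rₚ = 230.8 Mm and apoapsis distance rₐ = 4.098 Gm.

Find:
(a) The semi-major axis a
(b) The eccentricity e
rₚ = 230.8 Mm = 2.308 × 10^8 m
rₐ = 4.098 Gm = 4.098 × 10^9 m
(a) a = (rₚ + rₐ)/2 = 2.1644 × 10^9 m ≈ 2.164 Gm
(b) e = (rₐ − rₚ)/(rₐ + rₚ) = (3.8672 × 10^9) / (4.3288 × 10^9) = 0.893365

Final answer:
(a) a = 2.164 Gm
(b) e = 0.8934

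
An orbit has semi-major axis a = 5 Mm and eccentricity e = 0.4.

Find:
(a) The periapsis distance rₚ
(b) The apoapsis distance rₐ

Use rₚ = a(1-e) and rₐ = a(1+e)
a = 5 Mm = 5 × 10^6 m
e = 0.4:  1 − e = 0.6,  1 + e = 1.4
(a) rₚ = a(1 − e) = 5 × 10^6 m × 0.6 = 3 × 10^6 m ≈ 3 Mm
(b) rₐ = a(1 + e) = 5 × 10^6 m × 1.4 = 7 × 10^6 m ≈ 7 Mm

Final answer:
(a) rₚ = 3 Mm
(b) rₐ = 7 Mm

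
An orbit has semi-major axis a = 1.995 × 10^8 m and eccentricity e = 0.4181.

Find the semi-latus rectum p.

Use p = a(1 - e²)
a = 1.995 × 10^8 m
e = 0.4181,  e² = 0.174808,  1 − e² = 0.825192
p = a(1 − e²) = 1.995 × 10^8 m × 0.825192 = 1.64626 × 10^8 m ≈ 1.646 × 10^8 m

Final answer: p = 1.646 × 10^8 m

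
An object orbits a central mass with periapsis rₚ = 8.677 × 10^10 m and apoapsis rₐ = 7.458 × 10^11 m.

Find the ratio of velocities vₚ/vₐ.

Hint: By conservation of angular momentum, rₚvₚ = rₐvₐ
rₚ = 8.677 × 10^10 m
rₐ = 7.458 × 10^11 m
rₚvₚ = rₐvₐ  ⇒  vₚ/vₐ = rₐ/rₚ
vₚ/vₐ = (7.458 × 10^11) / (8.677 × 10^10) = 8.59514

Final answer: vₚ/vₐ = 8.595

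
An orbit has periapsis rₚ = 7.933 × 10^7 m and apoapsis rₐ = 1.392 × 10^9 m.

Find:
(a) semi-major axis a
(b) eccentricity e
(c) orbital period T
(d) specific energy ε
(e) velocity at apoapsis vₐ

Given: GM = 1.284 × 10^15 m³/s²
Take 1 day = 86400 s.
rₚ = 7.933 × 10^7 m
rₐ = 1.392 × 10^9 m
GM = 1.284 × 10^15 m³/s²
a = (rₚ + rₐ)/2 = 7.35665 × 10^8 m
e = (rₐ − rₚ)/(rₐ + rₚ) = (1.31267 × 10^9) / (1.47133 × 10^9) = 0.892166
(a) a = 7.35665 × 10^8 m ≈ 7.357 × 10^8 m
(b) e = 0.892166 ≈ 0.8922
(c) a³ = 3.98144 × 10^26 m³;  T = 2π √(a³/GM) = 2π × 556849 s = 3.49879 × 10^6 s ≈ 40.5 days
(d) 2a = 1.47133 × 10^9 m;  ε = −GM/(2a) = -872680 J/kg ≈ -872.7 kJ/kg
(e) vₐ² = GM (2/rₐ − 1/a) = 1.284 × 10^15 × (1.43678 × 10^-9 − 1.35931 × 10^-9) = 99467.9 m²/s²;  vₐ = 315.385 m/s ≈ 315.4 m/s

Final answer:
(a) semi-major axis a = 7.357 × 10^8 m
(b) eccentricity e = 0.8922
(c) orbital period T = 40.5 days
(d) specific energy ε = -872.7 kJ/kg
(e) velocity at apoapsis vₐ = 315.4 m/s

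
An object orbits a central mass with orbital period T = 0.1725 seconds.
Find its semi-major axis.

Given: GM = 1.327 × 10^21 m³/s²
T = 0.1725 seconds
GM = 1.327 × 10^21 m³/s²
Kepler's third law: a³ = GM T² / (4π²)
T² = 0.0297562 s²
a³ = (1.327 × 10^21) × 0.0297562 / (4π²) = 1.00021 × 10^18 m³
a = (a³)^(1/3) = 1.00007 × 10^6 m ≈ 1 Mm

Final answer: 1 Mm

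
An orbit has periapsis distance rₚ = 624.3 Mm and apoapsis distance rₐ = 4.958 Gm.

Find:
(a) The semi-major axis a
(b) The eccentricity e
rₚ = 624.3 Mm = 6.243 × 10^8 m
rₐ = 4.958 Gm = 4.958 × 10^9 m
(a) a = (rₚ + rₐ)/2 = 2.79115 × 10^9 m ≈ 2.791 Gm
(b) e = (rₐ − rₚ)/(rₐ + rₚ) = (4.3337 × 10^9) / (5.5823 × 10^9) = 0.776329

Final answer:
(a) a = 2.791 Gm
(b) e = 0.7763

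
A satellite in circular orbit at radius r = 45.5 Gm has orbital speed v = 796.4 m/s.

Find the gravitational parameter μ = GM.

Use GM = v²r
r = 45.5 Gm = 4.55 × 10^10 m
v = 796.4 m/s
v² = 634253 m²/s²
GM = v²r = 634253 × 4.55 × 10^10 = 2.88585 × 10^16 m³/s²
GM ≈ 2.886 × 10^16 m³/s²

Final answer: GM = 2.886 × 10^16 m³/s²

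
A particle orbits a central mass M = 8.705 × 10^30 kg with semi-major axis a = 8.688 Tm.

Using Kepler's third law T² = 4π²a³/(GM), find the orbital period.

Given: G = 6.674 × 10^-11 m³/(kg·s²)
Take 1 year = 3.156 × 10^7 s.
M = 8.705 × 10^30 kg
GM = G × M = 6.674 × 10^-11 × 8.705 × 10^30 = 5.80972 × 10^20 m³/s²
a = 8.688 Tm = 8.688 × 10^12 m
a³ = 6.55782 × 10^38 m³
T = 2π √(a³/GM) = 2π √((6.55782 × 10^38) / (5.80972 × 10^20)) = 2π × 1.06243 × 10^9 s
T = 6.67547 × 10^9 s ≈ 211.5 years

Final answer: 211.5 years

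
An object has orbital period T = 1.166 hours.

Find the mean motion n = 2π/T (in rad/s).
T = 1.166 hours = 4197.6 s
n = 2π / 4197.6 s = 0.00149685 rad/s ≈ 0.001497 rad/s

Final answer: n = 0.001497 rad/s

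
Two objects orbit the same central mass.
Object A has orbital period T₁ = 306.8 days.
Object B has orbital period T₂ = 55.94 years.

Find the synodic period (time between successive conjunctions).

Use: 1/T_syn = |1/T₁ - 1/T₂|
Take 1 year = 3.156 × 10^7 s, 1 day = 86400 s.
T₁ = 306.8 days = 2.65075 × 10^7 s
T₂ = 55.94 years = 1.76547 × 10^9 s
1/T₁ = 3.77251 × 10^-8 s⁻¹
1/T₂ = 5.66423 × 10^-10 s⁻¹
|1/T₁ − 1/T₂| = 3.71587 × 10^-8 s⁻¹
T_syn = 1 / |1/T₁ − 1/T₂| = 2.69116 × 10^7 s ≈ 311.5 days

Final answer: T_syn = 311.5 days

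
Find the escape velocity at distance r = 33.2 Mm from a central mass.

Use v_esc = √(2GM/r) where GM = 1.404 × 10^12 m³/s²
r = 33.2 Mm = 3.32 × 10^7 m
GM = 1.404 × 10^12 m³/s²
2GM/r = 2 × (1.404 × 10^12) / (3.32 × 10^7) = 84578.3 m²/s²
v_esc = √(2GM/r) = 290.824 m/s ≈ 290.8 m/s

Final answer: 290.8 m/s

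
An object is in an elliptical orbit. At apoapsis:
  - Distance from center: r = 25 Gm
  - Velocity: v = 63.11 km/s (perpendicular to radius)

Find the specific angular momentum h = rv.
r = 25 Gm = 2.5 × 10^10 m
v = 63.11 km/s = 63110 m/s
h = rv = 2.5 × 10^10 × 63110 = 1.57775 × 10^15 m²/s ≈ 1.578 × 10^15 m²/s

Final answer: h = 1.578 × 10^15 m²/s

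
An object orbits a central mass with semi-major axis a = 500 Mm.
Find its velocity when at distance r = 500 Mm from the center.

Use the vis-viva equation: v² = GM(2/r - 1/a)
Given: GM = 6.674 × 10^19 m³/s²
a = 500 Mm = 5 × 10^8 m
r = 500 Mm = 5 × 10^8 m
GM = 6.674 × 10^19 m³/s²
2/r − 1/a = 4 × 10^-9 − 2 × 10^-9 = 2 × 10^-9 m⁻¹
v² = GM (2/r − 1/a) = 1.3348 × 10^11 m²/s²
v = 365349 m/s ≈ 365.3 km/s

Final answer: 365.3 km/s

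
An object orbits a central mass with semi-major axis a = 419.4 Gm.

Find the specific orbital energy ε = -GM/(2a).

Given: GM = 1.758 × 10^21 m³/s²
a = 419.4 Gm = 4.194 × 10^11 m
GM = 1.758 × 10^21 m³/s²
2a = 8.388 × 10^11 m
ε = −GM/(2a) = -2.09585 × 10^9 J/kg ≈ -2.096 GJ/kg

Final answer: -2.096 GJ/kg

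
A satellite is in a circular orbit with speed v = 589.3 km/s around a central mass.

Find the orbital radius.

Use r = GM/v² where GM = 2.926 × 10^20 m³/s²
v = 589.3 km/s = 589300 m/s
GM = 2.926 × 10^20 m³/s²
v² = 3.47274 × 10^11 m²/s²
r = GM/v² = (2.926 × 10^20) / (3.47274 × 10^11) = 8.42561 × 10^8 m ≈ 8.426 × 10^8 m

Final answer: 8.426 × 10^8 m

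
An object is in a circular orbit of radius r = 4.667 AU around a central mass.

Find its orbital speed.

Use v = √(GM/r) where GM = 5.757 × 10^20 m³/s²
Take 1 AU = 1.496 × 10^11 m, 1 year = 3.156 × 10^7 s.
r = 4.667 AU = 6.98183 × 10^11 m
GM = 5.757 × 10^20 m³/s²
GM/r = (5.757 × 10^20) / (6.98183 × 10^11) = 8.24569 × 10^8 m²/s²
v = √(GM/r) = 28715.3 m/s ≈ 6.058 AU/year

Final answer: 6.058 AU/year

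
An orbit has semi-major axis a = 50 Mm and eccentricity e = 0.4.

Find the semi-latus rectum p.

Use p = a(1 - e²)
a = 50 Mm = 5 × 10^7 m
e = 0.4,  e² = 0.16,  1 − e² = 0.84
p = a(1 − e²) = 5 × 10^7 m × 0.84 = 4.2 × 10^7 m ≈ 42 Mm

Final answer: p = 42 Mm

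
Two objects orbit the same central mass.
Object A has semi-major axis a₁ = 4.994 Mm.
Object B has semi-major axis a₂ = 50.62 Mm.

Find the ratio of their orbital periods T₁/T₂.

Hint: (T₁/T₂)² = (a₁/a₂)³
a₁ = 4.994 Mm = 4.994 × 10^6 m
a₂ = 50.62 Mm = 5.062 × 10^7 m
a₁/a₂ = 0.0986567
T₁/T₂ = (a₁/a₂)^(3/2) = (0.0986567)^1.5 = 0.0309877

Final answer: T₁/T₂ = 0.03099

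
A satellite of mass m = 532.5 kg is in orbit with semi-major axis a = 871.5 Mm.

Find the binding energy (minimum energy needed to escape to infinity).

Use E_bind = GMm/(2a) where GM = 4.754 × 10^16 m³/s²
a = 871.5 Mm = 8.715 × 10^8 m
GM = 4.754 × 10^16 m³/s²
m = 532.5 kg
GMm = 4.754 × 10^16 × 532.5 = 2.5315 × 10^19 m³·kg/s²
2a = 1.743 × 10^9 m
E_bind = GMm/(2a) = 1.45238 × 10^10 J ≈ 14.52 GJ

Final answer: 14.52 GJ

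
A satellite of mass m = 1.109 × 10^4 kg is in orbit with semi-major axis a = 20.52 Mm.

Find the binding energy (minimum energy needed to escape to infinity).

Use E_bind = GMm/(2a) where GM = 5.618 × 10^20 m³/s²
a = 20.52 Mm = 2.052 × 10^7 m
GM = 5.618 × 10^20 m³/s²
m = 1.109 × 10^4 kg
GMm = 5.618 × 10^20 × 11090 = 6.23036 × 10^24 m³·kg/s²
2a = 4.104 × 10^7 m
E_bind = GMm/(2a) = 1.51812 × 10^17 J ≈ 151.8 PJ

Final answer: 151.8 PJ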